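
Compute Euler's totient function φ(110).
40

110 = 2 × 5 × 11
φ(n) = n × ∏(1 - 1/p) for each prime p dividing n
φ(110) = 110 × (1 - 1/2) × (1 - 1/5) × (1 - 1/11) = 40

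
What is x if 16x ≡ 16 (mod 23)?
x ≡ 1 (mod 23)

gcd(16, 23) = 1, which divides 16, so solutions exist.
Find 16^(-1) mod 23 by the extended Euclidean algorithm:
23 = 1 × 16 + 7  ⟹  7 = (1)·23 + (-1)·16
16 = 2 × 7 + 2  ⟹  2 = (-2)·23 + (3)·16
7 = 3 × 2 + 1  ⟹  1 = (7)·23 + (-10)·16
So (-10)·16 ≡ 1 (mod 23), i.e. 16^(-1) ≡ -10 ≡ 13 (mod 23).
x ≡ 13 × 16 = 208 ≡ 1 (mod 23).
Check: 16 × 1 = 16 ≡ 16 (mod 23).
Unique solution: x ≡ 1 (mod 23)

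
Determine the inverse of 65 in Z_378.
221

gcd(65, 378) = 1, so the inverse exists.
Extended Euclidean algorithm on (378, 65):
378 = 5 × 65 + 53  ⟹  53 = (1)·378 + (-5)·65
65 = 1 × 53 + 12  ⟹  12 = (-1)·378 + (6)·65
53 = 4 × 12 + 5  ⟹  5 = (5)·378 + (-29)·65
12 = 2 × 5 + 2  ⟹  2 = (-11)·378 + (64)·65
5 = 2 × 2 + 1  ⟹  1 = (27)·378 + (-157)·65
So (-157)·65 ≡ 1 (mod 378), i.e. 65^(-1) ≡ -157 ≡ 221 (mod 378).
Check: 65 × 221 = 14365 ≡ 1 (mod 378)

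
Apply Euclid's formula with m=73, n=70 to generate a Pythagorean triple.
(429, 10220, 10229)

Euclid's formula: a = m² - n², b = 2mn, c = m² + n²
m = 73, n = 70
a = 73² - 70² = 5329 - 4900 = 429
b = 2 × 73 × 70 = 10220
c = 73² + 70² = 5329 + 4900 = 10229
Verification: 429² + 10220² = 184041 + 104448400 = 104632441 = 10229² ✓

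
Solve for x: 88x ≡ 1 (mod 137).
123

gcd(88, 137) = 1, so the inverse exists.
Extended Euclidean algorithm on (137, 88):
137 = 1 × 88 + 49  ⟹  49 = (1)·137 + (-1)·88
88 = 1 × 49 + 39  ⟹  39 = (-1)·137 + (2)·88
49 = 1 × 39 + 10  ⟹  10 = (2)·137 + (-3)·88
39 = 3 × 10 + 9  ⟹  9 = (-7)·137 + (11)·88
10 = 1 × 9 + 1  ⟹  1 = (9)·137 + (-14)·88
So (-14)·88 ≡ 1 (mod 137), i.e. 88^(-1) ≡ -14 ≡ 123 (mod 137).
Check: 88 × 123 = 10824 ≡ 1 (mod 137)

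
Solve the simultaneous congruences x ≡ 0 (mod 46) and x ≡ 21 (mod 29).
920

Using Chinese Remainder Theorem:
M = 46 × 29 = 1334
M1 = 29, M2 = 46
y1 = 29^(-1) mod 46 = 27
y2 = 46^(-1) mod 29 = 12
x = (0×29×27 + 21×46×12) mod 1334 = 920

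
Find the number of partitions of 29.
4565

p(n) counts ways to write n as a sum of positive integers (order ignored).
Euler's pentagonal recurrence: p(k) = p(k-1) + p(k-2) - p(k-5) - p(k-7) + p(k-12) + p(k-15) - ... (offsets j(3j∓1)/2, signs ++--, p(0)=1, p(<0)=0).
DP table for k = 0..28: p(0)=1, p(1)=1, p(2)=2, p(3)=3, p(4)=5, p(5)=7, p(6)=11, p(7)=15, p(8)=22, p(9)=30, p(10)=42, p(11)=56, p(12)=77, p(13)=101, p(14)=135, p(15)=176, p(16)=231, p(17)=297, p(18)=385, p(19)=490, p(20)=627, p(21)=792, p(22)=1002, p(23)=1255, p(24)=1575, p(25)=1958, p(26)=2436, p(27)=3010, p(28)=3718.
Final step: p(29) = p(28) + p(27) - p(24) - p(22) + p(17) + p(14) - p(7) - p(3)
= 3718 + 3010 - 1575 - 1002 + 297 + 135 - 15 - 3
= 4565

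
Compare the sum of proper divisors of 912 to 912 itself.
abundant

Proper divisors of 912: sum = 1 + 2 + 3 + 4 + 6 + 8 + 12 + 16 + ... + 152 + 228 + 304 + 456 (19 divisors) = 1568
Since 1568 > 912, 912 is abundant.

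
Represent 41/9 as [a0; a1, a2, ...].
[4; 1, 1, 4]

Euclidean algorithm steps:
41 = 4 × 9 + 5
9 = 1 × 5 + 4
5 = 1 × 4 + 1
4 = 4 × 1 + 0
Continued fraction: [4; 1, 1, 4]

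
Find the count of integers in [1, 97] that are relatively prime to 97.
96

97 = 97
φ(n) = n × ∏(1 - 1/p) for each prime p dividing n
φ(97) = 97 × (1 - 1/97) = 96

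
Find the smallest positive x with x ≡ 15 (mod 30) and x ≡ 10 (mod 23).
585

Using Chinese Remainder Theorem:
M = 30 × 23 = 690
M1 = 23, M2 = 30
y1 = 23^(-1) mod 30 = 17
y2 = 30^(-1) mod 23 = 10
x = (15×23×17 + 10×30×10) mod 690 = 585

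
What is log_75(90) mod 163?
40

Baby-step giant-step with step n = ⌈√163⌉ = 13.
Baby steps 75^j mod 163 (j:value) for j=0..12: 0:1, 1:75, 2:83, 3:31, 4:43, 5:128, 6:146, 7:29, 8:56, 9:125, 10:84, 11:106, 12:126.
Giant-step multiplier: 75^(-13) ≡ 75^(162-13) = 75^149 ≡ 122 (mod 163).
Giant steps γ_i = 90·122^i mod 163: γ_0=90, γ_1=59, γ_2=26, γ_3=75 (in table at j=1).
x = i·n + j = 3·13 + 1 = 40.
Check: 75^40 ≡ 90 (mod 163).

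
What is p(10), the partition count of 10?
42

p(n) counts ways to write n as a sum of positive integers (order ignored).
Examples: 10; 9 + 1; 8 + 2; 8 + 1 + 1; 7 + 3; ... (42 total)
p(10) = 42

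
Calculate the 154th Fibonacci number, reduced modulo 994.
377

Matrix identity: Q^n = [[F_(n+1), F_n], [F_n, F_(n-1)]] with Q = [[1,1],[1,0]].
n = 154 = 10011010₂. Square-and-multiply, entries mod 994:
Q^1 = [[1,1],[1,0]]
Q^2 = (Q^1)² = [[2,1],[1,1]]
Q^4 = (Q^2)² = [[5,3],[3,2]]
Q^9 = (Q^4)²·Q = [[55,34],[34,21]]
Q^19 = (Q^9)²·Q = [[801,205],[205,596]]
Q^38 = (Q^19)² = [[748,113],[113,635]]
Q^77 = (Q^38)²·Q = [[944,723],[723,221]]
Q^154 = (Q^77)² = [[397,377],[377,20]]
F_154 mod 994 = Q^154[0][1] = 377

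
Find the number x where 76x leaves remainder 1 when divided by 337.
102

gcd(76, 337) = 1, so the inverse exists.
Extended Euclidean algorithm on (337, 76):
337 = 4 × 76 + 33  ⟹  33 = (1)·337 + (-4)·76
76 = 2 × 33 + 10  ⟹  10 = (-2)·337 + (9)·76
33 = 3 × 10 + 3  ⟹  3 = (7)·337 + (-31)·76
10 = 3 × 3 + 1  ⟹  1 = (-23)·337 + (102)·76
So (102)·76 ≡ 1 (mod 337), i.e. 76^(-1) ≡ 102 (mod 337).
Check: 76 × 102 = 7752 ≡ 1 (mod 337)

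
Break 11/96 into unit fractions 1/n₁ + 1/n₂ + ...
1/9 + 1/288

Greedy algorithm:
11/96: ceiling(96/11) = 9, use 1/9
1/288: ceiling(288/1) = 288, use 1/288
Result: 11/96 = 1/9 + 1/288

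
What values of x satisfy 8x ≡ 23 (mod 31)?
x ≡ 30 (mod 31)

gcd(8, 31) = 1, which divides 23, so solutions exist.
Find 8^(-1) mod 31 by the extended Euclidean algorithm:
31 = 3 × 8 + 7  ⟹  7 = (1)·31 + (-3)·8
8 = 1 × 7 + 1  ⟹  1 = (-1)·31 + (4)·8
So (4)·8 ≡ 1 (mod 31), i.e. 8^(-1) ≡ 4 (mod 31).
x ≡ 4 × 23 = 92 ≡ 30 (mod 31).
Check: 8 × 30 = 240 ≡ 23 (mod 31).
Unique solution: x ≡ 30 (mod 31)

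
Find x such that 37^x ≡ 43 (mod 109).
6

Baby-step giant-step with step n = ⌈√109⌉ = 11.
Baby steps 37^j mod 109 (j:value) for j=0..10: 0:1, 1:37, 2:61, 3:77, 4:15, 5:10, 6:43, 7:65, 8:7, 9:41, 10:100.
h = 43 is already in the table at j=6, so x = 6.
Check: 37^6 ≡ 43 (mod 109).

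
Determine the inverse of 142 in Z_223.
11

gcd(142, 223) = 1, so the inverse exists.
Extended Euclidean algorithm on (223, 142):
223 = 1 × 142 + 81  ⟹  81 = (1)·223 + (-1)·142
142 = 1 × 81 + 61  ⟹  61 = (-1)·223 + (2)·142
81 = 1 × 61 + 20  ⟹  20 = (2)·223 + (-3)·142
61 = 3 × 20 + 1  ⟹  1 = (-7)·223 + (11)·142
So (11)·142 ≡ 1 (mod 223), i.e. 142^(-1) ≡ 11 (mod 223).
Check: 142 × 11 = 1562 ≡ 1 (mod 223)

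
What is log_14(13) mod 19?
11

Baby-step giant-step with step n = ⌈√19⌉ = 5.
Baby steps 14^j mod 19 (j:value) for j=0..4: 0:1, 1:14, 2:6, 3:8, 4:17.
Giant-step multiplier: 14^(-5) ≡ 14^(18-5) = 14^13 ≡ 2 (mod 19).
Giant steps γ_i = 13·2^i mod 19: γ_0=13, γ_1=7, γ_2=14 (in table at j=1).
x = i·n + j = 2·5 + 1 = 11.
Check: 14^11 ≡ 13 (mod 19).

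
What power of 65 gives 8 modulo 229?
153

Baby-step giant-step with step n = ⌈√229⌉ = 16.
Baby steps 65^j mod 229 (j:value) for j=0..15: 0:1, 1:65, 2:103, 3:54, 4:75, 5:66, 6:168, 7:157, 8:129, 9:141, 10:5, 11:96, 12:57, 13:41, 14:146, 15:101.
Giant-step multiplier: 65^(-16) ≡ 65^(228-16) = 65^212 ≡ 3 (mod 229).
Giant steps γ_i = 8·3^i mod 229: γ_0=8, γ_1=24, γ_2=72, γ_3=216, γ_4=190, γ_5=112, γ_6=107, γ_7=92, γ_8=47, γ_9=141 (in table at j=9).
x = i·n + j = 9·16 + 9 = 153.
Check: 65^153 ≡ 8 (mod 229).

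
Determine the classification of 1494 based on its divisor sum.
abundant

Proper divisors of 1494: sum = 1 + 2 + 3 + 6 + 9 + 18 + 83 + 166 + 249 + 498 + 747 = 1782
Since 1782 > 1494, 1494 is abundant.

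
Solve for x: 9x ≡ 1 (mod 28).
25

gcd(9, 28) = 1, so the inverse exists.
Extended Euclidean algorithm on (28, 9):
28 = 3 × 9 + 1  ⟹  1 = (1)·28 + (-3)·9
So (-3)·9 ≡ 1 (mod 28), i.e. 9^(-1) ≡ -3 ≡ 25 (mod 28).
Check: 9 × 25 = 225 ≡ 1 (mod 28)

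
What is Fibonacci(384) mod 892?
592

Matrix identity: Q^n = [[F_(n+1), F_n], [F_n, F_(n-1)]] with Q = [[1,1],[1,0]].
n = 384 = 110000000₂. Square-and-multiply, entries mod 892:
Q^1 = [[1,1],[1,0]]
Q^3 = (Q^1)²·Q = [[3,2],[2,1]]
Q^6 = (Q^3)² = [[13,8],[8,5]]
Q^12 = (Q^6)² = [[233,144],[144,89]]
Q^24 = (Q^12)² = [[97,876],[876,113]]
Q^48 = (Q^24)² = [[745,208],[208,537]]
Q^96 = (Q^48)² = [[649,840],[840,701]]
Q^192 = (Q^96)² = [[205,268],[268,829]]
Q^384 = (Q^192)² = [[565,592],[592,865]]
F_384 mod 892 = Q^384[0][1] = 592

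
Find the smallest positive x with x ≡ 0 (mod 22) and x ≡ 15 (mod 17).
66

Using Chinese Remainder Theorem:
M = 22 × 17 = 374
M1 = 17, M2 = 22
y1 = 17^(-1) mod 22 = 13
y2 = 22^(-1) mod 17 = 7
x = (0×17×13 + 15×22×7) mod 374 = 66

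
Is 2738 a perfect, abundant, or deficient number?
deficient

Proper divisors of 2738: sum = 1 + 2 + 37 + 74 + 1369 = 1483
Since 1483 < 2738, 2738 is deficient.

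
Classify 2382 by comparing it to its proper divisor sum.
abundant

Proper divisors of 2382: sum = 1 + 2 + 3 + 6 + 397 + 794 + 1191 = 2394
Since 2394 > 2382, 2382 is abundant.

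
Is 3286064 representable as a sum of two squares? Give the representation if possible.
Not possible

Factorization: 3286064 = 2^4 × 59^3
By Fermat: n is sum of two squares iff every prime p ≡ 3 (mod 4) appears to even power.
Prime(s) ≡ 3 (mod 4) with odd exponent: [(59, 3)]
Therefore 3286064 cannot be expressed as a² + b².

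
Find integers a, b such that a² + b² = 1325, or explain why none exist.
10² + 35² (a=10, b=35)

Factorization: 1325 = 5^2 × 53
By Fermat: n is sum of two squares iff every prime p ≡ 3 (mod 4) appears to even power.
All primes ≡ 3 (mod 4) appear to even power.
Search a = 0, 1, 2, … for 1325 - a² a perfect square: first hit at a = 10: 1325 - 100 = 1225 = 35².
1325 = 10² + 35² = 100 + 1225 ✓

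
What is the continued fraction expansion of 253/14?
[18; 14]

Euclidean algorithm steps:
253 = 18 × 14 + 1
14 = 14 × 1 + 0
Continued fraction: [18; 14]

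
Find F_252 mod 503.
373

Matrix identity: Q^n = [[F_(n+1), F_n], [F_n, F_(n-1)]] with Q = [[1,1],[1,0]].
n = 252 = 11111100₂. Square-and-multiply, entries mod 503:
Q^1 = [[1,1],[1,0]]
Q^3 = (Q^1)²·Q = [[3,2],[2,1]]
Q^7 = (Q^3)²·Q = [[21,13],[13,8]]
Q^15 = (Q^7)²·Q = [[484,107],[107,377]]
Q^31 = (Q^15)²·Q = [[319,241],[241,78]]
Q^63 = (Q^31)²·Q = [[498,391],[391,107]]
Q^126 = (Q^63)² = [[497,145],[145,352]]
Q^252 = (Q^126)² = [[438,373],[373,65]]
F_252 mod 503 = Q^252[0][1] = 373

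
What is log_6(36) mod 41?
2

Baby-step giant-step with step n = ⌈√41⌉ = 7.
Baby steps 6^j mod 41 (j:value) for j=0..6: 0:1, 1:6, 2:36, 3:11, 4:25, 5:27, 6:39.
h = 36 is already in the table at j=2, so x = 2.
Check: 6^2 ≡ 36 (mod 41).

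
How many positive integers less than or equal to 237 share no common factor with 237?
156

237 = 3 × 79
φ(n) = n × ∏(1 - 1/p) for each prime p dividing n
φ(237) = 237 × (1 - 1/3) × (1 - 1/79) = 156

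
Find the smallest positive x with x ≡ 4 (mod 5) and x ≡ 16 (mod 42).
184

Using Chinese Remainder Theorem:
M = 5 × 42 = 210
M1 = 42, M2 = 5
y1 = 42^(-1) mod 5 = 3
y2 = 5^(-1) mod 42 = 17
x = (4×42×3 + 16×5×17) mod 210 = 184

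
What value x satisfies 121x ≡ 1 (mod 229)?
53

gcd(121, 229) = 1, so the inverse exists.
Extended Euclidean algorithm on (229, 121):
229 = 1 × 121 + 108  ⟹  108 = (1)·229 + (-1)·121
121 = 1 × 108 + 13  ⟹  13 = (-1)·229 + (2)·121
108 = 8 × 13 + 4  ⟹  4 = (9)·229 + (-17)·121
13 = 3 × 4 + 1  ⟹  1 = (-28)·229 + (53)·121
So (53)·121 ≡ 1 (mod 229), i.e. 121^(-1) ≡ 53 (mod 229).
Check: 121 × 53 = 6413 ≡ 1 (mod 229)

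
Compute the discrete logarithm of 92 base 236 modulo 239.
75

Baby-step giant-step with step n = ⌈√239⌉ = 16.
Baby steps 236^j mod 239 (j:value) for j=0..15: 0:1, 1:236, 2:9, 3:212, 4:81, 5:235, 6:12, 7:203, 8:108, 9:154, 10:16, 11:191, 12:144, 13:46, 14:101, 15:175.
Giant-step multiplier: 236^(-16) ≡ 236^(238-16) = 236^222 ≡ 61 (mod 239).
Giant steps γ_i = 92·61^i mod 239: γ_0=92, γ_1=115, γ_2=84, γ_3=105, γ_4=191 (in table at j=11).
x = i·n + j = 4·16 + 11 = 75.
Check: 236^75 ≡ 92 (mod 239).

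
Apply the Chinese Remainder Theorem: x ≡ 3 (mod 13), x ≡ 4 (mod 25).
29

Using Chinese Remainder Theorem:
M = 13 × 25 = 325
M1 = 25, M2 = 13
y1 = 25^(-1) mod 13 = 12
y2 = 13^(-1) mod 25 = 2
x = (3×25×12 + 4×13×2) mod 325 = 29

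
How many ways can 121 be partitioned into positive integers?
2056148051

p(n) counts ways to write n as a sum of positive integers (order ignored).
Euler's pentagonal recurrence: p(k) = p(k-1) + p(k-2) - p(k-5) - p(k-7) + p(k-12) + p(k-15) - ... (offsets j(3j∓1)/2, signs ++--, p(0)=1, p(<0)=0).
DP table for k = 0..120: p(0)=1, p(1)=1, p(2)=2, p(3)=3, p(4)=5, p(5)=7, p(6)=11, p(7)=15, p(8)=22, p(9)=30, p(10)=42, p(11)=56, p(12)=77, p(13)=101, p(14)=135, p(15)=176, p(16)=231, p(17)=297, p(18)=385, p(19)=490, p(20)=627, p(21)=792, p(22)=1002, p(23)=1255, p(24)=1575, p(25)=1958, p(26)=2436, p(27)=3010, p(28)=3718, p(29)=4565, p(30)=5604, p(31)=6842, p(32)=8349, p(33)=10143, p(34)=12310, p(35)=14883, p(36)=17977, p(37)=21637, p(38)=26015, p(39)=31185, p(40)=37338, p(41)=44583, p(42)=53174, p(43)=63261, p(44)=75175, p(45)=89134, p(46)=105558, p(47)=124754, p(48)=147273, p(49)=173525, p(50)=204226, p(51)=239943, p(52)=281589, p(53)=329931, p(54)=386155, p(55)=451276, p(56)=526823, p(57)=614154, p(58)=715220, p(59)=831820, p(60)=966467, p(61)=1121505, p(62)=1300156, p(63)=1505499, p(64)=1741630, p(65)=2012558, p(66)=2323520, p(67)=2679689, p(68)=3087735, p(69)=3554345, p(70)=4087968, p(71)=4697205, p(72)=5392783, p(73)=6185689, p(74)=7089500, p(75)=8118264, p(76)=9289091, p(77)=10619863, p(78)=12132164, p(79)=13848650, p(80)=15796476, p(81)=18004327, p(82)=20506255, p(83)=23338469, p(84)=26543660, p(85)=30167357, p(86)=34262962, p(87)=38887673, p(88)=44108109, p(89)=49995925, p(90)=56634173, p(91)=64112359, p(92)=72533807, p(93)=82010177, p(94)=92669720, p(95)=104651419, p(96)=118114304, p(97)=133230930, p(98)=150198136, p(99)=169229875, p(100)=190569292, p(101)=214481126, p(102)=241265379, p(103)=271248950, p(104)=304801365, p(105)=342325709, p(106)=384276336, p(107)=431149389, p(108)=483502844, p(109)=541946240, p(110)=607163746, p(111)=679903203, p(112)=761002156, p(113)=851376628, p(114)=952050665, p(115)=1064144451, p(116)=1188908248, p(117)=1327710076, p(118)=1482074143, p(119)=1653668665, p(120)=1844349560.
Final step: p(121) = p(120) + p(119) - p(116) - p(114) + p(109) + p(106) - p(99) - p(95) + p(86) + p(81) - p(70) - p(64) + p(51) + p(44) - p(29) - p(21) + p(4)
= 1844349560 + 1653668665 - 1188908248 - 952050665 + 541946240 + 384276336 - 169229875 - 104651419 + 34262962 + 18004327 - 4087968 - 1741630 + 239943 + 75175 - 4565 - 792 + 5
= 2056148051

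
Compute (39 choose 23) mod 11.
7

Using Lucas' theorem:
Write n=39 and k=23 in base 11:
n in base 11: [3, 6]
k in base 11: [2, 1]
C(39,23) mod 11 = ∏ C(n_i, k_i) mod 11
Digit binomials (mod 11): C(3,2) = 3; C(6,1) = 6
Product: 3 × 6 = 18 ≡ 7 (mod 11)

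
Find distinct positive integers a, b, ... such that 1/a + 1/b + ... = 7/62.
1/9 + 1/558

Greedy algorithm:
7/62: ceiling(62/7) = 9, use 1/9
1/558: ceiling(558/1) = 558, use 1/558
Result: 7/62 = 1/9 + 1/558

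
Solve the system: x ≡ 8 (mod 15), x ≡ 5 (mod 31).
98

Using Chinese Remainder Theorem:
M = 15 × 31 = 465
M1 = 31, M2 = 15
y1 = 31^(-1) mod 15 = 1
y2 = 15^(-1) mod 31 = 29
x = (8×31×1 + 5×15×29) mod 465 = 98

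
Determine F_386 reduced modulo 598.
369

Matrix identity: Q^n = [[F_(n+1), F_n], [F_n, F_(n-1)]] with Q = [[1,1],[1,0]].
n = 386 = 110000010₂. Square-and-multiply, entries mod 598:
Q^1 = [[1,1],[1,0]]
Q^3 = (Q^1)²·Q = [[3,2],[2,1]]
Q^6 = (Q^3)² = [[13,8],[8,5]]
Q^12 = (Q^6)² = [[233,144],[144,89]]
Q^24 = (Q^12)² = [[275,322],[322,551]]
Q^48 = (Q^24)² = [[507,460],[460,47]]
Q^96 = (Q^48)² = [[415,92],[92,323]]
Q^193 = (Q^96)²·Q = [[415,93],[93,322]]
Q^386 = (Q^193)² = [[278,369],[369,507]]
F_386 mod 598 = Q^386[0][1] = 369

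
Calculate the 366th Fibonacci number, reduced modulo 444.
104

Matrix identity: Q^n = [[F_(n+1), F_n], [F_n, F_(n-1)]] with Q = [[1,1],[1,0]].
n = 366 = 101101110₂. Square-and-multiply, entries mod 444:
Q^1 = [[1,1],[1,0]]
Q^2 = (Q^1)² = [[2,1],[1,1]]
Q^5 = (Q^2)²·Q = [[8,5],[5,3]]
Q^11 = (Q^5)²·Q = [[144,89],[89,55]]
Q^22 = (Q^11)² = [[241,395],[395,290]]
Q^45 = (Q^22)²·Q = [[275,98],[98,177]]
Q^91 = (Q^45)²·Q = [[321,425],[425,340]]
Q^183 = (Q^91)²·Q = [[267,394],[394,317]]
Q^366 = (Q^183)² = [[85,104],[104,425]]
F_366 mod 444 = Q^366[0][1] = 104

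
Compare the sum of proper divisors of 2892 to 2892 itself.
abundant

Proper divisors of 2892: sum = 1 + 2 + 3 + 4 + 6 + 12 + 241 + 482 + 723 + 964 + 1446 = 3884
Since 3884 > 2892, 2892 is abundant.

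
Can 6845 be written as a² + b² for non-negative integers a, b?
11² + 82² (a=11, b=82)

Factorization: 6845 = 5 × 37^2
By Fermat: n is sum of two squares iff every prime p ≡ 3 (mod 4) appears to even power.
All primes ≡ 3 (mod 4) appear to even power.
Search a = 0, 1, 2, … for 6845 - a² a perfect square: first hit at a = 11: 6845 - 121 = 6724 = 82².
6845 = 11² + 82² = 121 + 6724 ✓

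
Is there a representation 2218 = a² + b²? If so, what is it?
3² + 47² (a=3, b=47)

Factorization: 2218 = 2 × 1109
By Fermat: n is sum of two squares iff every prime p ≡ 3 (mod 4) appears to even power.
All primes ≡ 3 (mod 4) appear to even power.
Search a = 0, 1, 2, … for 2218 - a² a perfect square: first hit at a = 3: 2218 - 9 = 2209 = 47².
2218 = 3² + 47² = 9 + 2209 ✓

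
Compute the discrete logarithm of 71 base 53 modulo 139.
86

Baby-step giant-step with step n = ⌈√139⌉ = 12.
Baby steps 53^j mod 139 (j:value) for j=0..11: 0:1, 1:53, 2:29, 3:8, 4:7, 5:93, 6:64, 7:56, 8:49, 9:95, 10:31, 11:114.
Giant-step multiplier: 53^(-12) ≡ 53^(138-12) = 53^126 ≡ 77 (mod 139).
Giant steps γ_i = 71·77^i mod 139: γ_0=71, γ_1=46, γ_2=67, γ_3=16, γ_4=120, γ_5=66, γ_6=78, γ_7=29 (in table at j=2).
x = i·n + j = 7·12 + 2 = 86.
Check: 53^86 ≡ 71 (mod 139).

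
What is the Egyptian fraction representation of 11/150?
1/14 + 1/525

Greedy algorithm:
11/150: ceiling(150/11) = 14, use 1/14
1/525: ceiling(525/1) = 525, use 1/525
Result: 11/150 = 1/14 + 1/525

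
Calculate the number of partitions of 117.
1327710076

p(n) counts ways to write n as a sum of positive integers (order ignored).
Euler's pentagonal recurrence: p(k) = p(k-1) + p(k-2) - p(k-5) - p(k-7) + p(k-12) + p(k-15) - ... (offsets j(3j∓1)/2, signs ++--, p(0)=1, p(<0)=0).
DP table for k = 0..116: p(0)=1, p(1)=1, p(2)=2, p(3)=3, p(4)=5, p(5)=7, p(6)=11, p(7)=15, p(8)=22, p(9)=30, p(10)=42, p(11)=56, p(12)=77, p(13)=101, p(14)=135, p(15)=176, p(16)=231, p(17)=297, p(18)=385, p(19)=490, p(20)=627, p(21)=792, p(22)=1002, p(23)=1255, p(24)=1575, p(25)=1958, p(26)=2436, p(27)=3010, p(28)=3718, p(29)=4565, p(30)=5604, p(31)=6842, p(32)=8349, p(33)=10143, p(34)=12310, p(35)=14883, p(36)=17977, p(37)=21637, p(38)=26015, p(39)=31185, p(40)=37338, p(41)=44583, p(42)=53174, p(43)=63261, p(44)=75175, p(45)=89134, p(46)=105558, p(47)=124754, p(48)=147273, p(49)=173525, p(50)=204226, p(51)=239943, p(52)=281589, p(53)=329931, p(54)=386155, p(55)=451276, p(56)=526823, p(57)=614154, p(58)=715220, p(59)=831820, p(60)=966467, p(61)=1121505, p(62)=1300156, p(63)=1505499, p(64)=1741630, p(65)=2012558, p(66)=2323520, p(67)=2679689, p(68)=3087735, p(69)=3554345, p(70)=4087968, p(71)=4697205, p(72)=5392783, p(73)=6185689, p(74)=7089500, p(75)=8118264, p(76)=9289091, p(77)=10619863, p(78)=12132164, p(79)=13848650, p(80)=15796476, p(81)=18004327, p(82)=20506255, p(83)=23338469, p(84)=26543660, p(85)=30167357, p(86)=34262962, p(87)=38887673, p(88)=44108109, p(89)=49995925, p(90)=56634173, p(91)=64112359, p(92)=72533807, p(93)=82010177, p(94)=92669720, p(95)=104651419, p(96)=118114304, p(97)=133230930, p(98)=150198136, p(99)=169229875, p(100)=190569292, p(101)=214481126, p(102)=241265379, p(103)=271248950, p(104)=304801365, p(105)=342325709, p(106)=384276336, p(107)=431149389, p(108)=483502844, p(109)=541946240, p(110)=607163746, p(111)=679903203, p(112)=761002156, p(113)=851376628, p(114)=952050665, p(115)=1064144451, p(116)=1188908248.
Final step: p(117) = p(116) + p(115) - p(112) - p(110) + p(105) + p(102) - p(95) - p(91) + p(82) + p(77) - p(66) - p(60) + p(47) + p(40) - p(25) - p(17) + p(0)
= 1188908248 + 1064144451 - 761002156 - 607163746 + 342325709 + 241265379 - 104651419 - 64112359 + 20506255 + 10619863 - 2323520 - 966467 + 124754 + 37338 - 1958 - 297 + 1
= 1327710076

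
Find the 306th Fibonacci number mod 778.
648

Matrix identity: Q^n = [[F_(n+1), F_n], [F_n, F_(n-1)]] with Q = [[1,1],[1,0]].
n = 306 = 100110010₂. Square-and-multiply, entries mod 778:
Q^1 = [[1,1],[1,0]]
Q^2 = (Q^1)² = [[2,1],[1,1]]
Q^4 = (Q^2)² = [[5,3],[3,2]]
Q^9 = (Q^4)²·Q = [[55,34],[34,21]]
Q^19 = (Q^9)²·Q = [[541,291],[291,250]]
Q^38 = (Q^19)² = [[32,671],[671,139]]
Q^76 = (Q^38)² = [[25,375],[375,428]]
Q^153 = (Q^76)²·Q = [[703,432],[432,271]]
Q^306 = (Q^153)² = [[83,648],[648,213]]
F_306 mod 778 = Q^306[0][1] = 648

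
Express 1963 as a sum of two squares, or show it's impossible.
Not possible

Factorization: 1963 = 13 × 151
By Fermat: n is sum of two squares iff every prime p ≡ 3 (mod 4) appears to even power.
Prime(s) ≡ 3 (mod 4) with odd exponent: [(151, 1)]
Therefore 1963 cannot be expressed as a² + b².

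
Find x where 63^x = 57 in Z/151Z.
99

Baby-step giant-step with step n = ⌈√151⌉ = 13.
Baby steps 63^j mod 151 (j:value) for j=0..12: 0:1, 1:63, 2:43, 3:142, 4:37, 5:66, 6:81, 7:120, 8:10, 9:26, 10:128, 11:61, 12:68.
Giant-step multiplier: 63^(-13) ≡ 63^(150-13) = 63^137 ≡ 89 (mod 151).
Giant steps γ_i = 57·89^i mod 151: γ_0=57, γ_1=90, γ_2=7, γ_3=19, γ_4=30, γ_5=103, γ_6=107, γ_7=10 (in table at j=8).
x = i·n + j = 7·13 + 8 = 99.
Check: 63^99 ≡ 57 (mod 151).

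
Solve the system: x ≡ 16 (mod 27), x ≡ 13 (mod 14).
97

Using Chinese Remainder Theorem:
M = 27 × 14 = 378
M1 = 14, M2 = 27
y1 = 14^(-1) mod 27 = 2
y2 = 27^(-1) mod 14 = 13
x = (16×14×2 + 13×27×13) mod 378 = 97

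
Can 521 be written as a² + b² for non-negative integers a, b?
11² + 20² (a=11, b=20)

Factorization: 521 = 521
By Fermat: n is sum of two squares iff every prime p ≡ 3 (mod 4) appears to even power.
All primes ≡ 3 (mod 4) appear to even power.
Search a = 0, 1, 2, … for 521 - a² a perfect square: first hit at a = 11: 521 - 121 = 400 = 20².
521 = 11² + 20² = 121 + 400 ✓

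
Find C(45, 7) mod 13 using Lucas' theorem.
0

Using Lucas' theorem:
Write n=45 and k=7 in base 13:
n in base 13: [3, 6]
k in base 13: [0, 7]
C(45,7) mod 13 = ∏ C(n_i, k_i) mod 13
Digit binomials (mod 13): C(3,0) = 1; C(6,7) = 0 (k_i > n_i)
Product: 1 × 0 = 0 ≡ 0 (mod 13)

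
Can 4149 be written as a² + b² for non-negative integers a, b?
30² + 57² (a=30, b=57)

Factorization: 4149 = 3^2 × 461
By Fermat: n is sum of two squares iff every prime p ≡ 3 (mod 4) appears to even power.
All primes ≡ 3 (mod 4) appear to even power.
Search a = 0, 1, 2, … for 4149 - a² a perfect square: first hit at a = 30: 4149 - 900 = 3249 = 57².
4149 = 30² + 57² = 900 + 3249 ✓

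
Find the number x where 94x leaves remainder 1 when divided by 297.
79

gcd(94, 297) = 1, so the inverse exists.
Extended Euclidean algorithm on (297, 94):
297 = 3 × 94 + 15  ⟹  15 = (1)·297 + (-3)·94
94 = 6 × 15 + 4  ⟹  4 = (-6)·297 + (19)·94
15 = 3 × 4 + 3  ⟹  3 = (19)·297 + (-60)·94
4 = 1 × 3 + 1  ⟹  1 = (-25)·297 + (79)·94
So (79)·94 ≡ 1 (mod 297), i.e. 94^(-1) ≡ 79 (mod 297).
Check: 94 × 79 = 7426 ≡ 1 (mod 297)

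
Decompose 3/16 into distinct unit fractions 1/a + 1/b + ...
1/6 + 1/48

Greedy algorithm:
3/16: ceiling(16/3) = 6, use 1/6
1/48: ceiling(48/1) = 48, use 1/48
Result: 3/16 = 1/6 + 1/48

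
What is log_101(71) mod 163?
80

Baby-step giant-step with step n = ⌈√163⌉ = 13.
Baby steps 101^j mod 163 (j:value) for j=0..12: 0:1, 1:101, 2:95, 3:141, 4:60, 5:29, 6:158, 7:147, 8:14, 9:110, 10:26, 11:18, 12:25.
Giant-step multiplier: 101^(-13) ≡ 101^(162-13) = 101^149 ≡ 108 (mod 163).
Giant steps γ_i = 71·108^i mod 163: γ_0=71, γ_1=7, γ_2=104, γ_3=148, γ_4=10, γ_5=102, γ_6=95 (in table at j=2).
x = i·n + j = 6·13 + 2 = 80.
Check: 101^80 ≡ 71 (mod 163).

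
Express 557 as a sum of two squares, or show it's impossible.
14² + 19² (a=14, b=19)

Factorization: 557 = 557
By Fermat: n is sum of two squares iff every prime p ≡ 3 (mod 4) appears to even power.
All primes ≡ 3 (mod 4) appear to even power.
Search a = 0, 1, 2, … for 557 - a² a perfect square: first hit at a = 14: 557 - 196 = 361 = 19².
557 = 14² + 19² = 196 + 361 ✓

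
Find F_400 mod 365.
160

Matrix identity: Q^n = [[F_(n+1), F_n], [F_n, F_(n-1)]] with Q = [[1,1],[1,0]].
n = 400 = 110010000₂. Square-and-multiply, entries mod 365:
Q^1 = [[1,1],[1,0]]
Q^3 = (Q^1)²·Q = [[3,2],[2,1]]
Q^6 = (Q^3)² = [[13,8],[8,5]]
Q^12 = (Q^6)² = [[233,144],[144,89]]
Q^25 = (Q^12)²·Q = [[213,200],[200,13]]
Q^50 = (Q^25)² = [[324,305],[305,19]]
Q^100 = (Q^50)² = [[171,225],[225,311]]
Q^200 = (Q^100)² = [[296,45],[45,251]]
Q^400 = (Q^200)² = [[216,160],[160,56]]
F_400 mod 365 = Q^400[0][1] = 160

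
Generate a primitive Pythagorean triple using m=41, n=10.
(1581, 820, 1781)

Euclid's formula: a = m² - n², b = 2mn, c = m² + n²
m = 41, n = 10
a = 41² - 10² = 1681 - 100 = 1581
b = 2 × 41 × 10 = 820
c = 41² + 10² = 1681 + 100 = 1781
Verification: 1581² + 820² = 2499561 + 672400 = 3171961 = 1781² ✓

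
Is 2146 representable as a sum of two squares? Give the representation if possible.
11² + 45² (a=11, b=45)

Factorization: 2146 = 2 × 29 × 37
By Fermat: n is sum of two squares iff every prime p ≡ 3 (mod 4) appears to even power.
All primes ≡ 3 (mod 4) appear to even power.
Search a = 0, 1, 2, … for 2146 - a² a perfect square: first hit at a = 11: 2146 - 121 = 2025 = 45².
2146 = 11² + 45² = 121 + 2025 ✓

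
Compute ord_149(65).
148

149 is prime, so ord(65) divides φ(149) = 148.
Divisors of 148: 1, 2, 4, 37, 74, 148.
Repeated squaring: 65^1 ≡ 65, 65^2 ≡ 53, 65^4 ≡ 127, 65^8 ≡ 37, 65^16 ≡ 28, 65^32 ≡ 39, 65^64 ≡ 31, 65^128 ≡ 67 (mod 149).
Test 65^d mod 149 for each divisor d in increasing order:
65^1 ≡ 65
65^2 ≡ 53
65^4 ≡ 127
65^37 = 65^32·65^4·65^1 ≡ 105
65^74 = 65^64·65^8·65^2 ≡ 148
65^148 = 65^128·65^16·65^4 ≡ 1  ← first divisor giving 1
The order is 148.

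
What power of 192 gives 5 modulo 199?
192

Baby-step giant-step with step n = ⌈√199⌉ = 15.
Baby steps 192^j mod 199 (j:value) for j=0..14: 0:1, 1:192, 2:49, 3:55, 4:13, 5:108, 6:40, 7:118, 8:169, 9:11, 10:122, 11:141, 12:8, 13:143, 14:193.
Giant-step multiplier: 192^(-15) ≡ 192^(198-15) = 192^183 ≡ 109 (mod 199).
Giant steps γ_i = 5·109^i mod 199: γ_0=5, γ_1=147, γ_2=103, γ_3=83, γ_4=92, γ_5=78, γ_6=144, γ_7=174, γ_8=61, γ_9=82, γ_10=182, γ_11=137, γ_12=8 (in table at j=12).
x = i·n + j = 12·15 + 12 = 192.
Check: 192^192 ≡ 5 (mod 199).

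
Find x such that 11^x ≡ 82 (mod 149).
90

Baby-step giant-step with step n = ⌈√149⌉ = 13.
Baby steps 11^j mod 149 (j:value) for j=0..12: 0:1, 1:11, 2:121, 3:139, 4:39, 5:131, 6:100, 7:57, 8:31, 9:43, 10:26, 11:137, 12:17.
Giant-step multiplier: 11^(-13) ≡ 11^(148-13) = 11^135 ≡ 51 (mod 149).
Giant steps γ_i = 82·51^i mod 149: γ_0=82, γ_1=10, γ_2=63, γ_3=84, γ_4=112, γ_5=50, γ_6=17 (in table at j=12).
x = i·n + j = 6·13 + 12 = 90.
Check: 11^90 ≡ 82 (mod 149).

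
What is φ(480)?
128

480 = 2^5 × 3 × 5
φ(n) = n × ∏(1 - 1/p) for each prime p dividing n
φ(480) = 480 × (1 - 1/2) × (1 - 1/3) × (1 - 1/5) = 128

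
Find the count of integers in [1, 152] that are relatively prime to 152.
72

152 = 2^3 × 19
φ(n) = n × ∏(1 - 1/p) for each prime p dividing n
φ(152) = 152 × (1 - 1/2) × (1 - 1/19) = 72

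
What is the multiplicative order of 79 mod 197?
196

197 is prime, so ord(79) divides φ(197) = 196.
Divisors of 196: 1, 2, 4, 7, 14, 28, 49, 98, 196.
Repeated squaring: 79^1 ≡ 79, 79^2 ≡ 134, 79^4 ≡ 29, 79^8 ≡ 53, 79^16 ≡ 51, 79^32 ≡ 40, 79^64 ≡ 24, 79^128 ≡ 182 (mod 197).
Test 79^d mod 197 for each divisor d in increasing order:
79^1 ≡ 79
79^2 ≡ 134
79^4 ≡ 29
79^7 = 79^4·79^2·79^1 ≡ 68
79^14 = 79^8·79^4·79^2 ≡ 93
79^28 = 79^16·79^8·79^4 ≡ 178
79^49 = 79^32·79^16·79^1 ≡ 14
79^98 = 79^64·79^32·79^2 ≡ 196
79^196 = 79^128·79^64·79^4 ≡ 1  ← first divisor giving 1
The order is 196.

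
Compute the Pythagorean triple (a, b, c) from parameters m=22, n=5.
(459, 220, 509)

Euclid's formula: a = m² - n², b = 2mn, c = m² + n²
m = 22, n = 5
a = 22² - 5² = 484 - 25 = 459
b = 2 × 22 × 5 = 220
c = 22² + 5² = 484 + 25 = 509
Verification: 459² + 220² = 210681 + 48400 = 259081 = 509² ✓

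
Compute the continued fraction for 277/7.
[39; 1, 1, 3]

Euclidean algorithm steps:
277 = 39 × 7 + 4
7 = 1 × 4 + 3
4 = 1 × 3 + 1
3 = 3 × 1 + 0
Continued fraction: [39; 1, 1, 3]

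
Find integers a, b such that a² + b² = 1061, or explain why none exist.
10² + 31² (a=10, b=31)

Factorization: 1061 = 1061
By Fermat: n is sum of two squares iff every prime p ≡ 3 (mod 4) appears to even power.
All primes ≡ 3 (mod 4) appear to even power.
Search a = 0, 1, 2, … for 1061 - a² a perfect square: first hit at a = 10: 1061 - 100 = 961 = 31².
1061 = 10² + 31² = 100 + 961 ✓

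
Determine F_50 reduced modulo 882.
253

Matrix identity: Q^n = [[F_(n+1), F_n], [F_n, F_(n-1)]] with Q = [[1,1],[1,0]].
n = 50 = 110010₂. Square-and-multiply, entries mod 882:
Q^1 = [[1,1],[1,0]]
Q^3 = (Q^1)²·Q = [[3,2],[2,1]]
Q^6 = (Q^3)² = [[13,8],[8,5]]
Q^12 = (Q^6)² = [[233,144],[144,89]]
Q^25 = (Q^12)²·Q = [[559,55],[55,504]]
Q^50 = (Q^25)² = [[632,253],[253,379]]
F_50 mod 882 = Q^50[0][1] = 253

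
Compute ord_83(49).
41

83 is prime, so ord(49) divides φ(83) = 82.
Divisors of 82: 1, 2, 41, 82.
Repeated squaring: 49^1 ≡ 49, 49^2 ≡ 77, 49^4 ≡ 36, 49^8 ≡ 51, 49^16 ≡ 28, 49^32 ≡ 37, 49^64 ≡ 41 (mod 83).
Test 49^d mod 83 for each divisor d in increasing order:
49^1 ≡ 49
49^2 ≡ 77
49^41 = 49^32·49^8·49^1 ≡ 1  ← first divisor giving 1
The order is 41.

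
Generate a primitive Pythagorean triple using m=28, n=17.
(495, 952, 1073)

Euclid's formula: a = m² - n², b = 2mn, c = m² + n²
m = 28, n = 17
a = 28² - 17² = 784 - 289 = 495
b = 2 × 28 × 17 = 952
c = 28² + 17² = 784 + 289 = 1073
Verification: 495² + 952² = 245025 + 906304 = 1151329 = 1073² ✓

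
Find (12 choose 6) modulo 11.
0

Using Lucas' theorem:
Write n=12 and k=6 in base 11:
n in base 11: [1, 1]
k in base 11: [0, 6]
C(12,6) mod 11 = ∏ C(n_i, k_i) mod 11
Digit binomials (mod 11): C(1,0) = 1; C(1,6) = 0 (k_i > n_i)
Product: 1 × 0 = 0 ≡ 0 (mod 11)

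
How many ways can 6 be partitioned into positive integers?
11

p(n) counts ways to write n as a sum of positive integers (order ignored).
Examples: 6; 5 + 1; 4 + 2; 4 + 1 + 1; 3 + 3; ... (11 total)
p(6) = 11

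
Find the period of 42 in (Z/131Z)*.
10

131 is prime, so ord(42) divides φ(131) = 130.
Divisors of 130: 1, 2, 5, 10, 13, 26, 65, 130.
Repeated squaring: 42^1 ≡ 42, 42^2 ≡ 61, 42^4 ≡ 53, 42^8 ≡ 58, 42^16 ≡ 89, 42^32 ≡ 61, 42^64 ≡ 53, 42^128 ≡ 58 (mod 131).
Test 42^d mod 131 for each divisor d in increasing order:
42^1 ≡ 42
42^2 ≡ 61
42^5 = 42^4·42^1 ≡ 130
42^10 = 42^8·42^2 ≡ 1  ← first divisor giving 1
The order is 10.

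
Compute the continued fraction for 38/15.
[2; 1, 1, 7]

Euclidean algorithm steps:
38 = 2 × 15 + 8
15 = 1 × 8 + 7
8 = 1 × 7 + 1
7 = 7 × 1 + 0
Continued fraction: [2; 1, 1, 7]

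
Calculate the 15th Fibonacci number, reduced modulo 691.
610

Matrix identity: Q^n = [[F_(n+1), F_n], [F_n, F_(n-1)]] with Q = [[1,1],[1,0]].
n = 15 = 1111₂. Square-and-multiply, entries mod 691:
Q^1 = [[1,1],[1,0]]
Q^3 = (Q^1)²·Q = [[3,2],[2,1]]
Q^7 = (Q^3)²·Q = [[21,13],[13,8]]
Q^15 = (Q^7)²·Q = [[296,610],[610,377]]
F_15 mod 691 = Q^15[0][1] = 610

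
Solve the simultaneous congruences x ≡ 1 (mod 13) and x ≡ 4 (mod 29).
352

Using Chinese Remainder Theorem:
M = 13 × 29 = 377
M1 = 29, M2 = 13
y1 = 29^(-1) mod 13 = 9
y2 = 13^(-1) mod 29 = 9
x = (1×29×9 + 4×13×9) mod 377 = 352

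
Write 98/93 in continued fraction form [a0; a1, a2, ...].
[1; 18, 1, 1, 2]

Euclidean algorithm steps:
98 = 1 × 93 + 5
93 = 18 × 5 + 3
5 = 1 × 3 + 2
3 = 1 × 2 + 1
2 = 2 × 1 + 0
Continued fraction: [1; 18, 1, 1, 2]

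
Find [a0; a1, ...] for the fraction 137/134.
[1; 44, 1, 2]

Euclidean algorithm steps:
137 = 1 × 134 + 3
134 = 44 × 3 + 2
3 = 1 × 2 + 1
2 = 2 × 1 + 0
Continued fraction: [1; 44, 1, 2]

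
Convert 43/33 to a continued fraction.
[1; 3, 3, 3]

Euclidean algorithm steps:
43 = 1 × 33 + 10
33 = 3 × 10 + 3
10 = 3 × 3 + 1
3 = 3 × 1 + 0
Continued fraction: [1; 3, 3, 3]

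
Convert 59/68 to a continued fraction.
[0; 1, 6, 1, 1, 4]

Euclidean algorithm steps:
59 = 0 × 68 + 59
68 = 1 × 59 + 9
59 = 6 × 9 + 5
9 = 1 × 5 + 4
5 = 1 × 4 + 1
4 = 4 × 1 + 0
Continued fraction: [0; 1, 6, 1, 1, 4]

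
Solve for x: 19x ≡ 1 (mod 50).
29

gcd(19, 50) = 1, so the inverse exists.
Extended Euclidean algorithm on (50, 19):
50 = 2 × 19 + 12  ⟹  12 = (1)·50 + (-2)·19
19 = 1 × 12 + 7  ⟹  7 = (-1)·50 + (3)·19
12 = 1 × 7 + 5  ⟹  5 = (2)·50 + (-5)·19
7 = 1 × 5 + 2  ⟹  2 = (-3)·50 + (8)·19
5 = 2 × 2 + 1  ⟹  1 = (8)·50 + (-21)·19
So (-21)·19 ≡ 1 (mod 50), i.e. 19^(-1) ≡ -21 ≡ 29 (mod 50).
Check: 19 × 29 = 551 ≡ 1 (mod 50)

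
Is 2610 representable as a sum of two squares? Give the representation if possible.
3² + 51² (a=3, b=51)

Factorization: 2610 = 2 × 3^2 × 5 × 29
By Fermat: n is sum of two squares iff every prime p ≡ 3 (mod 4) appears to even power.
All primes ≡ 3 (mod 4) appear to even power.
Search a = 0, 1, 2, … for 2610 - a² a perfect square: first hit at a = 3: 2610 - 9 = 2601 = 51².
2610 = 3² + 51² = 9 + 2601 ✓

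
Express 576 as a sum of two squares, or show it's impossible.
0² + 24² (a=0, b=24)

Factorization: 576 = 2^6 × 3^2
By Fermat: n is sum of two squares iff every prime p ≡ 3 (mod 4) appears to even power.
All primes ≡ 3 (mod 4) appear to even power.
Search a = 0, 1, 2, … for 576 - a² a perfect square: first hit at a = 0: 576 - 0 = 576 = 24².
576 = 0² + 24² = 0 + 576 ✓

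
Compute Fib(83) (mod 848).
825

Matrix identity: Q^n = [[F_(n+1), F_n], [F_n, F_(n-1)]] with Q = [[1,1],[1,0]].
n = 83 = 1010011₂. Square-and-multiply, entries mod 848:
Q^1 = [[1,1],[1,0]]
Q^2 = (Q^1)² = [[2,1],[1,1]]
Q^5 = (Q^2)²·Q = [[8,5],[5,3]]
Q^10 = (Q^5)² = [[89,55],[55,34]]
Q^20 = (Q^10)² = [[770,829],[829,789]]
Q^41 = (Q^20)²·Q = [[568,509],[509,59]]
Q^83 = (Q^41)²·Q = [[272,825],[825,295]]
F_83 mod 848 = Q^83[0][1] = 825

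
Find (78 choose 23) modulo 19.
0

Using Lucas' theorem:
Write n=78 and k=23 in base 19:
n in base 19: [4, 2]
k in base 19: [1, 4]
C(78,23) mod 19 = ∏ C(n_i, k_i) mod 19
Digit binomials (mod 19): C(4,1) = 4; C(2,4) = 0 (k_i > n_i)
Product: 4 × 0 = 0 ≡ 0 (mod 19)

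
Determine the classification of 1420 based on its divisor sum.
abundant

Proper divisors of 1420: sum = 1 + 2 + 4 + 5 + 10 + 20 + 71 + 142 + 284 + 355 + 710 = 1604
Since 1604 > 1420, 1420 is abundant.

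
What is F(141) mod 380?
306

Matrix identity: Q^n = [[F_(n+1), F_n], [F_n, F_(n-1)]] with Q = [[1,1],[1,0]].
n = 141 = 10001101₂. Square-and-multiply, entries mod 380:
Q^1 = [[1,1],[1,0]]
Q^2 = (Q^1)² = [[2,1],[1,1]]
Q^4 = (Q^2)² = [[5,3],[3,2]]
Q^8 = (Q^4)² = [[34,21],[21,13]]
Q^17 = (Q^8)²·Q = [[304,77],[77,227]]
Q^35 = (Q^17)²·Q = [[152,305],[305,227]]
Q^70 = (Q^35)² = [[229,75],[75,154]]
Q^141 = (Q^70)²·Q = [[151,306],[306,225]]
F_141 mod 380 = Q^141[0][1] = 306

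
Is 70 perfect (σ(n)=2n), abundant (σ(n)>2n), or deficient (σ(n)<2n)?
abundant

Proper divisors of 70: sum = 1 + 2 + 5 + 7 + 10 + 14 + 35 = 74
Since 74 > 70, 70 is abundant.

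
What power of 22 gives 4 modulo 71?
6

Baby-step giant-step with step n = ⌈√71⌉ = 9.
Baby steps 22^j mod 71 (j:value) for j=0..8: 0:1, 1:22, 2:58, 3:69, 4:27, 5:26, 6:4, 7:17, 8:19.
h = 4 is already in the table at j=6, so x = 6.
Check: 22^6 ≡ 4 (mod 71).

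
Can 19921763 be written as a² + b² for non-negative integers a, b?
Not possible

Factorization: 19921763 = 59^3 × 97
By Fermat: n is sum of two squares iff every prime p ≡ 3 (mod 4) appears to even power.
Prime(s) ≡ 3 (mod 4) with odd exponent: [(59, 3)]
Therefore 19921763 cannot be expressed as a² + b².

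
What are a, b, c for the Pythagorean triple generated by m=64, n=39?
(2575, 4992, 5617)

Euclid's formula: a = m² - n², b = 2mn, c = m² + n²
m = 64, n = 39
a = 64² - 39² = 4096 - 1521 = 2575
b = 2 × 64 × 39 = 4992
c = 64² + 39² = 4096 + 1521 = 5617
Verification: 2575² + 4992² = 6630625 + 24920064 = 31550689 = 5617² ✓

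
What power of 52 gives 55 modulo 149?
55

Baby-step giant-step with step n = ⌈√149⌉ = 13.
Baby steps 52^j mod 149 (j:value) for j=0..12: 0:1, 1:52, 2:22, 3:101, 4:37, 5:136, 6:69, 7:12, 8:28, 9:115, 10:20, 11:146, 12:142.
Giant-step multiplier: 52^(-13) ≡ 52^(148-13) = 52^135 ≡ 79 (mod 149).
Giant steps γ_i = 55·79^i mod 149: γ_0=55, γ_1=24, γ_2=108, γ_3=39, γ_4=101 (in table at j=3).
x = i·n + j = 4·13 + 3 = 55.
Check: 52^55 ≡ 55 (mod 149).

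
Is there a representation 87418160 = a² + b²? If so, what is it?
Not possible

Factorization: 87418160 = 2^4 × 5 × 103^3
By Fermat: n is sum of two squares iff every prime p ≡ 3 (mod 4) appears to even power.
Prime(s) ≡ 3 (mod 4) with odd exponent: [(103, 3)]
Therefore 87418160 cannot be expressed as a² + b².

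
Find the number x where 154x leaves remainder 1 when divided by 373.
109

gcd(154, 373) = 1, so the inverse exists.
Extended Euclidean algorithm on (373, 154):
373 = 2 × 154 + 65  ⟹  65 = (1)·373 + (-2)·154
154 = 2 × 65 + 24  ⟹  24 = (-2)·373 + (5)·154
65 = 2 × 24 + 17  ⟹  17 = (5)·373 + (-12)·154
24 = 1 × 17 + 7  ⟹  7 = (-7)·373 + (17)·154
17 = 2 × 7 + 3  ⟹  3 = (19)·373 + (-46)·154
7 = 2 × 3 + 1  ⟹  1 = (-45)·373 + (109)·154
So (109)·154 ≡ 1 (mod 373), i.e. 154^(-1) ≡ 109 (mod 373).
Check: 154 × 109 = 16786 ≡ 1 (mod 373)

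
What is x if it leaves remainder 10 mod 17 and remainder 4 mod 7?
95

Using Chinese Remainder Theorem:
M = 17 × 7 = 119
M1 = 7, M2 = 17
y1 = 7^(-1) mod 17 = 5
y2 = 17^(-1) mod 7 = 5
x = (10×7×5 + 4×17×5) mod 119 = 95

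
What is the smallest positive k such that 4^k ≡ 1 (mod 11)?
5

11 is prime, so ord(4) divides φ(11) = 10.
Divisors of 10: 1, 2, 5, 10.
Repeated squaring: 4^1 ≡ 4, 4^2 ≡ 5, 4^4 ≡ 3, 4^8 ≡ 9 (mod 11).
Test 4^d mod 11 for each divisor d in increasing order:
4^1 ≡ 4
4^2 ≡ 5
4^5 = 4^4·4^1 ≡ 1  ← first divisor giving 1
The order is 5.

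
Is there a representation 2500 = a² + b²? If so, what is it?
0² + 50² (a=0, b=50)

Factorization: 2500 = 2^2 × 5^4
By Fermat: n is sum of two squares iff every prime p ≡ 3 (mod 4) appears to even power.
All primes ≡ 3 (mod 4) appear to even power.
Search a = 0, 1, 2, … for 2500 - a² a perfect square: first hit at a = 0: 2500 - 0 = 2500 = 50².
2500 = 0² + 50² = 0 + 2500 ✓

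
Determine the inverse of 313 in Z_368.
281

gcd(313, 368) = 1, so the inverse exists.
Extended Euclidean algorithm on (368, 313):
368 = 1 × 313 + 55  ⟹  55 = (1)·368 + (-1)·313
313 = 5 × 55 + 38  ⟹  38 = (-5)·368 + (6)·313
55 = 1 × 38 + 17  ⟹  17 = (6)·368 + (-7)·313
38 = 2 × 17 + 4  ⟹  4 = (-17)·368 + (20)·313
17 = 4 × 4 + 1  ⟹  1 = (74)·368 + (-87)·313
So (-87)·313 ≡ 1 (mod 368), i.e. 313^(-1) ≡ -87 ≡ 281 (mod 368).
Check: 313 × 281 = 87953 ≡ 1 (mod 368)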